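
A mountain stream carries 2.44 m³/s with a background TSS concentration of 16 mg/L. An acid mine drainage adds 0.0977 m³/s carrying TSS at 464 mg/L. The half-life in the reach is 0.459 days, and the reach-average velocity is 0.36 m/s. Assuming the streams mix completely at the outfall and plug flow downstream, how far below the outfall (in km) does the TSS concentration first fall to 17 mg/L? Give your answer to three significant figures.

Mass balance: C = (2.440·16.00 + 0.09770·464.0) / 2.538 = 84.37/2.538 = 33.25 mg/L.
Half-life 0.459 d → k = ln 2 / 0.459 = 1.510 d⁻¹.
Set 33.25·exp(−k·t) = 17 → t = ln(33.25/17)/k = 38380 s = 10.66 h.
Distance = v·t = 0.36·38380 = 13820 m = 13.82 km.

13.8 km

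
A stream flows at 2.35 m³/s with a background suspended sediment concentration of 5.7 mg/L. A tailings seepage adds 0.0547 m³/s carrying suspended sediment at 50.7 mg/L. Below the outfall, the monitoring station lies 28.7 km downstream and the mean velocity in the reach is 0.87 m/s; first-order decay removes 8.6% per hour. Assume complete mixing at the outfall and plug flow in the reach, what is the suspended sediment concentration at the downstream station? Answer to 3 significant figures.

2.95 mg/L

Flow-weighted average: C = (2.350·5.700 + 0.05470·50.70) / 2.405 = 16.17/2.405 = 6.724 mg/L.
Travel time t = 28.7·1000 / 0.87 = 32990 s = 9.163 h.
8.6%/h lost → k = −ln(1 − 0.086) = 0.08992 h⁻¹.
Applying C = C₀e^(−kt): 6.724 × 0.4387 = 2.949 mg/L.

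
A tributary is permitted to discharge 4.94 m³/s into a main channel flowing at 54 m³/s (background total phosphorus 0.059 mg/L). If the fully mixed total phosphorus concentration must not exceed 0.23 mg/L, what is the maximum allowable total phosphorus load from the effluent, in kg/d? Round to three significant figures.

Mass balance at the limit: 54.00·0.05900 + 4.940·Cₑ = 58.94·0.23 → Cₑ = 2.099 mg/L.
Load = 4.940 m³/s × 2.099 g/m³ × 86 400 s/d = 896.0 kg/d.

896 kg/d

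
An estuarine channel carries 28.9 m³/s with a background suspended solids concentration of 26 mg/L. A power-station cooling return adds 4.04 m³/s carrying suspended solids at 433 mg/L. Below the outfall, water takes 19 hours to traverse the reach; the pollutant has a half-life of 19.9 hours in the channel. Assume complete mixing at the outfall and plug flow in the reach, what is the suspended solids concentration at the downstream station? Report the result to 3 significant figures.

39.2 mg/L

Mixed concentration C = ΣQC/ΣQ = (28.90·26.00 + 4.040·433.0) / 32.94 = 2501/32.94 = 75.92 mg/L.
Half-life 19.9 h → k = ln 2 / 19.9 = 0.03483 h⁻¹ = 0.8360 d⁻¹.
After decay, C = 75.92 × e^(−kt) = 75.92 × 0.5159 = 39.17 mg/L.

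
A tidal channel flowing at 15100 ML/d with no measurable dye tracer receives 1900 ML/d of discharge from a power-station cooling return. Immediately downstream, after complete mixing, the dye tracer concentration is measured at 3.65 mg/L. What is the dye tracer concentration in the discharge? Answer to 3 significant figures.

Mass balance: 15100·0 + 1900·Cₑ = 17000·3.650
→ Cₑ = (17000·3.650 − 15100·0) / 1900 = 32.66 mg/L.

32.7 mg/L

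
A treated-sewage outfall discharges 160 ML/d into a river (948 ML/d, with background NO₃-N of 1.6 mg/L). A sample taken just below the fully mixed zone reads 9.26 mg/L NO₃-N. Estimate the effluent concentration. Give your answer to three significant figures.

Mass balance: 948.0·1.600 + 160.0·Cₑ = 1108·9.260
→ Cₑ = (1108·9.260 − 948.0·1.600) / 160.0 = 54.65 mg/L.

54.6 mg/L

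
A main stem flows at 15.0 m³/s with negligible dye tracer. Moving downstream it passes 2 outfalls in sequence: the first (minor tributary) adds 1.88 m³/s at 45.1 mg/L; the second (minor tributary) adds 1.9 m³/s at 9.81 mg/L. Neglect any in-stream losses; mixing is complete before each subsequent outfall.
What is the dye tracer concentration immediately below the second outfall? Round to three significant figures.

5.51 mg/L

Outfall 1: combined Q = 16.88 m³/s; C = (15.00·0 + 1.880·45.10)/16.88 = 5.023 mg/L.
Outfall 2: combined Q = 18.78 m³/s; C = (16.88·5.023 + 1.900·9.810)/18.78 = 5.507 mg/L.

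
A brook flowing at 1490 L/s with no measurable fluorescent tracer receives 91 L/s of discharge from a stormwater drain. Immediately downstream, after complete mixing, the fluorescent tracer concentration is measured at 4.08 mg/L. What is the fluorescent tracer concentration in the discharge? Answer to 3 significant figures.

Mass balance: 1490·0 + 91.00·Cₑ = 1581·4.080
→ Cₑ = (1581·4.080 − 1490·0) / 91.00 = 70.88 mg/L.

70.9 mg/L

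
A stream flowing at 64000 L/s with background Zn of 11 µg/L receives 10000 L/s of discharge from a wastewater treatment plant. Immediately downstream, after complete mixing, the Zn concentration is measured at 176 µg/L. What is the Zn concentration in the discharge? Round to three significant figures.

1230 µg/L

Mass balance: 64000·11.00 + 10000·Cₑ = 74000·176.0
→ Cₑ = (74000·176.0 − 64000·11.00) / 10000 = 1232 µg/L.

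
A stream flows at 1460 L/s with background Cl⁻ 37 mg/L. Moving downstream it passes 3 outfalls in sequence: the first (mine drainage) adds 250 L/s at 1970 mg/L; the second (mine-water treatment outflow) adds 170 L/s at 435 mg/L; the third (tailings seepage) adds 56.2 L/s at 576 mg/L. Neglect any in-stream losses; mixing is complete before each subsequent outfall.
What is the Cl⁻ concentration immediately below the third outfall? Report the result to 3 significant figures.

After outfall 1: Q = 1460 + 250.0 = 1710 L/s; C = (1460·37.00 + 250.0·1970)/1710 = 319.6 mg/L.
After outfall 2: Q = 1710 + 170.0 = 1880 L/s; C = (1710·319.6 + 170.0·435.0)/1880 = 330.0 mg/L.
After outfall 3: Q = 1880 + 56.20 = 1936 L/s; C = (1880·330.0 + 56.20·576.0)/1936 = 337.2 mg/L.

337 mg/L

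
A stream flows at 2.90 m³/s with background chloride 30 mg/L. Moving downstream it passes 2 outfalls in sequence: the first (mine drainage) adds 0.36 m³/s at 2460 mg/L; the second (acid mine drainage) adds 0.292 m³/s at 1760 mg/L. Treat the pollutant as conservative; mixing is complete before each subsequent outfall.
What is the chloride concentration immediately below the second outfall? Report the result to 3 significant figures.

419 mg/L

Below outfall 1: Q → 3.260 m³/s, C = (2.900·30.00 + 0.3600·2460)/3.260 = 298.3 mg/L.
Below outfall 2: Q → 3.552 m³/s, C = (3.260·298.3 + 0.2920·1760)/3.552 = 418.5 mg/L.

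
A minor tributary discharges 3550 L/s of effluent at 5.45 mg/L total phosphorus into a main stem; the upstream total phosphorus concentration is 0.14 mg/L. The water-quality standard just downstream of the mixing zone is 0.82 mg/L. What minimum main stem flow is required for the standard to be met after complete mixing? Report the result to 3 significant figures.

24200 L/s

Set C_mix = 0.82: (Q·0.1400 + 3550·5.450) / (Q + 3550) = 0.82
→ Q = 3550·(5.450 − 0.82)/(0.82 − 0.1400) = 24170 L/s.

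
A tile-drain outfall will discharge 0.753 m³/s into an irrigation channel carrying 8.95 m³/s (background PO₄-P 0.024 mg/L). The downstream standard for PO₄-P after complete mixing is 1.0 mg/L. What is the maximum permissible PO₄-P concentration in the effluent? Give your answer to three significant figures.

At the limit, (Qr·Cr + Qe·Cₑ)/(Qr + Qe) = 1.0:
Cₑ = (9.703·1.0 − 8.950·0.02400) / 0.7530 = 12.60 mg/L.

12.6 mg/L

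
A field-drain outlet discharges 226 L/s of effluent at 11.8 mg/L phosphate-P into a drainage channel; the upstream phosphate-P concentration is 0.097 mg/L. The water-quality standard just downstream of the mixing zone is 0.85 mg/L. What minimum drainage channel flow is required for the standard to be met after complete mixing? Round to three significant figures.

Set C_mix = 0.85: (Q·0.09700 + 226.0·11.80) / (Q + 226.0) = 0.85
→ Q = 226.0·(11.80 − 0.85)/(0.85 − 0.09700) = 3286 L/s.

3290 L/s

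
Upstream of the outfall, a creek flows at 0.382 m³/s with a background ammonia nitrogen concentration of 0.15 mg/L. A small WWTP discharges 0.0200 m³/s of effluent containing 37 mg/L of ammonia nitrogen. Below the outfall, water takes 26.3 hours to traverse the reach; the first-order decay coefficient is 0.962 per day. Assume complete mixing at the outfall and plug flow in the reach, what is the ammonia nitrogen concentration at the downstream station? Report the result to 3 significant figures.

Mixed concentration C = ΣQC/ΣQ = (0.3820·0.1500 + 0.02000·37.00) / 0.4020 = 0.7973/0.4020 = 1.983 mg/L.
Decay over the reach: 1.983·exp(−kt) = 1.983·0.3485 = 0.6911 mg/L.

0.691 mg/L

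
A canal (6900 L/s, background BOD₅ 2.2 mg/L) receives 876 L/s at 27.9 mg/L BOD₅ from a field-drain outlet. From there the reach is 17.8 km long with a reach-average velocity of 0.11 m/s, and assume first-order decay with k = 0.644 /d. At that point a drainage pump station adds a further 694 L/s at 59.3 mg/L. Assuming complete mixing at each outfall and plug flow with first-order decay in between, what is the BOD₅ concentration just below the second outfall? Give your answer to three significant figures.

6.26 mg/L

Mixed concentration C = ΣQC/ΣQ = (6900·2.200 + 876.0·27.90) / 7776 = 39620/7776 = 5.095 mg/L; combined flow 7776 L/s.
Travel time t = 17.8·1000 / 0.11 = 161800 s = 44.95 h.
Decay over the reach: 5.095·exp(−kt) = 5.095·0.2993 = 1.525 mg/L.
At the second outfall, C = (7776·1.525 + 694.0·59.30) / (7776 + 694.0) = 6.259 mg/L.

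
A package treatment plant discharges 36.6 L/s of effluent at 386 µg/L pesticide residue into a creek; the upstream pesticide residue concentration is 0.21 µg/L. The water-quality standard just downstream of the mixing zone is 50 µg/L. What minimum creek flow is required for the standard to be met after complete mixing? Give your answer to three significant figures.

Set C_mix = 50: (Q·0.2100 + 36.60·386.0) / (Q + 36.60) = 50
→ Q = 36.60·(386.0 − 50)/(50 − 0.2100) = 247.0 L/s.

247 L/s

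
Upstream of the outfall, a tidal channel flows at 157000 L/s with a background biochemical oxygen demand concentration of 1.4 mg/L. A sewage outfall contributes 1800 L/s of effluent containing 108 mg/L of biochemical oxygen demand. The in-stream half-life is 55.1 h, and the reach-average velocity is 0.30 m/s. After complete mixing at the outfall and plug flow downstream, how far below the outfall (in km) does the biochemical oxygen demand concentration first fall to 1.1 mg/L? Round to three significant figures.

Conservation of mass: C = (157000·1.400 + 1800·108.0) / 158800 = 414200/158800 = 2.608 mg/L.
Half-life 55.1 h → k = ln 2 / 55.1 = 0.01258 h⁻¹ = 0.3019 d⁻¹.
Set 2.608·exp(−k·t) = 1.1 → t = ln(2.608/1.1)/k = 247100 s = 68.63 h.
Distance = v·t = 0.30·247100 = 74120 m = 74.12 km.

74.1 km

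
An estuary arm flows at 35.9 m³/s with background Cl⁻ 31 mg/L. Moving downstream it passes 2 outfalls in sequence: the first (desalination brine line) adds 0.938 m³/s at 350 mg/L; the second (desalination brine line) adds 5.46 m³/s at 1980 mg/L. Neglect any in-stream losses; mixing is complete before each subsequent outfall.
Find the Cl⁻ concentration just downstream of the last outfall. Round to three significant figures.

Outfall 1: combined Q = 36.84 m³/s; C = (35.90·31.00 + 0.9380·350.0)/36.84 = 39.12 mg/L.
Outfall 2: combined Q = 42.30 m³/s; C = (36.84·39.12 + 5.460·1980)/42.30 = 289.7 mg/L.

290 mg/L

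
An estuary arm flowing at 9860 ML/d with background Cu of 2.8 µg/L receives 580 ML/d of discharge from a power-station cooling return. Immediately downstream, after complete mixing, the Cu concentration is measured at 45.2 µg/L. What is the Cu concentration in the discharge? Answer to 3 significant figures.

766 µg/L

Mass balance: 9860·2.800 + 580.0·Cₑ = 10440·45.20
→ Cₑ = (10440·45.20 − 9860·2.800) / 580.0 = 766.0 µg/L.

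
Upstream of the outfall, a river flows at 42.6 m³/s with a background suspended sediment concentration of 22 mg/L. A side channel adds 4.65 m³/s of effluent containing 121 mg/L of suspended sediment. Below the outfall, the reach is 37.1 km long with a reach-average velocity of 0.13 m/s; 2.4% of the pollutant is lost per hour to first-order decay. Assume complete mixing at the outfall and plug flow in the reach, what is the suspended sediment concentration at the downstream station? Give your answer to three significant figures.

Flow-weighted average: C = (42.60·22.00 + 4.650·121.0) / 47.25 = 1500/47.25 = 31.74 mg/L.
Travel time t = 37.1·1000 / 0.13 = 285400 s = 79.27 h.
2.4%/h lost → k = −ln(1 − 0.024) = 0.02429 h⁻¹.
After decay, C = 31.74 × e^(−kt) = 31.74 × 0.1458 = 4.627 mg/L.

4.63 mg/L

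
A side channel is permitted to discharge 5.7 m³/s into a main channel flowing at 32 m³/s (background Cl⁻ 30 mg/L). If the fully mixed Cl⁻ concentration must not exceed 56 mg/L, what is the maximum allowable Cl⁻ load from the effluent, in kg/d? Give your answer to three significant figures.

99500 kg/d

Mass balance at the limit: 32.00·30.00 + 5.700·Cₑ = 37.70·56 → Cₑ = 202.0 mg/L.
Load = 5.700 m³/s × 202.0 g/m³ × 86 400 s/d = 99460 kg/d.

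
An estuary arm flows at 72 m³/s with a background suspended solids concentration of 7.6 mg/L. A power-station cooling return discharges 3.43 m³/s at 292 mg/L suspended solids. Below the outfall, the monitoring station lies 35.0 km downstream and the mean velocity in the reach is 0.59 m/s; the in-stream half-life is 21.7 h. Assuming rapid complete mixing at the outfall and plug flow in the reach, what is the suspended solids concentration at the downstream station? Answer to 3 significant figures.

12.1 mg/L

Mixed concentration C = ΣQC/ΣQ = (72.00·7.600 + 3.430·292.0) / 75.43 = 1549/75.43 = 20.53 mg/L.
Travel time t = 35.0·1000 / 0.59 = 59320 s = 16.48 h.
Half-life 21.7 h → k = ln 2 / 21.7 = 0.03194 h⁻¹ = 0.7666 d⁻¹.
Decay over the reach: 20.53·exp(−kt) = 20.53·0.5908 = 12.13 mg/L.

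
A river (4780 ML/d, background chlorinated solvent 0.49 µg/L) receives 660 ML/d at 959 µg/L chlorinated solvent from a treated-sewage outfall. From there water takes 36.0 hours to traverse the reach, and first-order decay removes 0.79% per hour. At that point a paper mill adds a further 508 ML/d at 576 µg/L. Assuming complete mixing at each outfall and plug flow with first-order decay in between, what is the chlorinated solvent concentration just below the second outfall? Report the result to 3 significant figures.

129 µg/L

Mixed concentration C = ΣQC/ΣQ = (4780·0.4900 + 660.0·959.0) / 5440 = 635300/5440 = 116.8 µg/L; combined flow 5440 ML/d.
0.79%/h lost → k = −ln(1 − 0.0079) = 0.007931 h⁻¹.
Decay over the reach: 116.8·exp(−kt) = 116.8·0.7516 = 87.77 µg/L.
Second outfall: C = (5440·87.77 + 508.0·576.0)/5948 = 129.5 µg/L.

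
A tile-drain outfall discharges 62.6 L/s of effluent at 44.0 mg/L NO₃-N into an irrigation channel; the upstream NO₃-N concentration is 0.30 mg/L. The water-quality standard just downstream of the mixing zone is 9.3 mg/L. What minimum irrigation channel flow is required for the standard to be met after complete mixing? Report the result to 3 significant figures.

241 L/s

Set C_mix = 9.3: (Q·0.3000 + 62.60·44.00) / (Q + 62.60) = 9.3
→ Q = 62.60·(44.00 − 9.3)/(9.3 − 0.3000) = 241.4 L/s.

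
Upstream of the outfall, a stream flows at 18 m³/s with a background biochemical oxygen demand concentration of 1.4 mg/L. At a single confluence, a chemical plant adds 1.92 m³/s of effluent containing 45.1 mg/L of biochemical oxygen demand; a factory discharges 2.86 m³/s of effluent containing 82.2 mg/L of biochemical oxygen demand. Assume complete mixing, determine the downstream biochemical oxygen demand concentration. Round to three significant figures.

15.2 mg/L

After mixing, C = (18.00·1.400 + 1.920·45.10 + 2.860·82.20) / 22.78 = 346.9/22.78 = 15.23 mg/L.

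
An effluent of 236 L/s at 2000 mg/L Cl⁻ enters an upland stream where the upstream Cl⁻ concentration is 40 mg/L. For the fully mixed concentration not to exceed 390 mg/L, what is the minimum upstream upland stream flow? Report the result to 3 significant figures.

Set C_mix = 390: (Q·40.00 + 236.0·2000) / (Q + 236.0) = 390
→ Q = 236.0·(2000 − 390)/(390 − 40.00) = 1086 L/s.

1090 L/s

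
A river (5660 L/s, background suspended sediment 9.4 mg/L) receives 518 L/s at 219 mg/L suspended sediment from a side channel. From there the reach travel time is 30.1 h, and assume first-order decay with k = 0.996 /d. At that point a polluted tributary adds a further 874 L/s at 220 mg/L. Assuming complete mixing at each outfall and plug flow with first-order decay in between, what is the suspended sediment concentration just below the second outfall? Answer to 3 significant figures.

Flow-weighted average: C = (5660·9.400 + 518.0·219.0) / 6178 = 166600/6178 = 26.97 mg/L; combined flow 6178 L/s.
Decay over the reach: 26.97·exp(−kt) = 26.97·0.2867 = 7.735 mg/L.
At the second outfall, C = (6178·7.735 + 874.0·220.0) / (6178 + 874.0) = 34.04 mg/L.

34.0 mg/L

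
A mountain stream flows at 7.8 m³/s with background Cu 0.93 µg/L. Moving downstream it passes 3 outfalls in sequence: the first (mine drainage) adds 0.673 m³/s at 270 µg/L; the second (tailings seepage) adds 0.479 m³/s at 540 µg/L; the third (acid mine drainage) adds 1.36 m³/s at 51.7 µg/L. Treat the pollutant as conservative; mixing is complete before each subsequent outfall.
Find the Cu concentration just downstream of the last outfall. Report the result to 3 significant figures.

50.2 µg/L

After outfall 1: Q = 7.800 + 0.6730 = 8.473 m³/s; C = (7.800·0.9300 + 0.6730·270.0)/8.473 = 22.30 µg/L.
After outfall 2: Q = 8.473 + 0.4790 = 8.952 m³/s; C = (8.473·22.30 + 0.4790·540.0)/8.952 = 50.00 µg/L.
After outfall 3: Q = 8.952 + 1.360 = 10.31 m³/s; C = (8.952·50.00 + 1.360·51.70)/10.31 = 50.23 µg/L.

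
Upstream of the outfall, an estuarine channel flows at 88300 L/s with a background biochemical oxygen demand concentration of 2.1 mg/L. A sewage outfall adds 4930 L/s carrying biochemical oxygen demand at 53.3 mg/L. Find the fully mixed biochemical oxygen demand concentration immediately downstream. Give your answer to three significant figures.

Conservation of mass: C = (88300·2.100 + 4930·53.30) / 93230 = 448200/93230 = 4.807 mg/L.

4.81 mg/L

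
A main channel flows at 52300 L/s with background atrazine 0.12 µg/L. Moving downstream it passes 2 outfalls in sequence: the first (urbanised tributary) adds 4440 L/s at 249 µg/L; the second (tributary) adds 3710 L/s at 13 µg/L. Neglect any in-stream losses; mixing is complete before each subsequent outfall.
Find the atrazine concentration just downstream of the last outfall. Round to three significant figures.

Outfall 1: combined Q = 56740 L/s; C = (52300·0.1200 + 4440·249.0)/56740 = 19.60 µg/L.
Outfall 2: combined Q = 60450 L/s; C = (56740·19.60 + 3710·13.00)/60450 = 19.19 µg/L.

19.2 µg/L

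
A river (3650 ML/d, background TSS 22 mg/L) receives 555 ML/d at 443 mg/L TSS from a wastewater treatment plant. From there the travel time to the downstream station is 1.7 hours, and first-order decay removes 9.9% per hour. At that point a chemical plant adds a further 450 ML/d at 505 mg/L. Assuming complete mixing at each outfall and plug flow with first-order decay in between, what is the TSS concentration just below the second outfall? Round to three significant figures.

108 mg/L

Conservation of mass: C = (3650·22.00 + 555.0·443.0) / 4205 = 326200/4205 = 77.57 mg/L; combined flow 4205 ML/d.
9.9%/h lost → k = −ln(1 − 0.099) = 0.1043 h⁻¹.
Decay over the reach: 77.57·exp(−kt) = 77.57·0.8376 = 64.97 mg/L.
Second outfall: C = (4205·64.97 + 450.0·505.0)/4655 = 107.5 mg/L.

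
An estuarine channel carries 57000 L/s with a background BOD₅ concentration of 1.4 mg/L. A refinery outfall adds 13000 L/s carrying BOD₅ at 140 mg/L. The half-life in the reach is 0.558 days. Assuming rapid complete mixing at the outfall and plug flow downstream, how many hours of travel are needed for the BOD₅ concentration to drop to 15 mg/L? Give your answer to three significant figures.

11.5 h

After mixing, C = (57000·1.400 + 13000·140.0) / 70000 = 1900000/70000 = 27.14 mg/L.
Half-life 0.558 d → k = ln 2 / 0.558 = 1.242 d⁻¹.
27.14·exp(−k·t) = 15 → t = ln(27.14/15)/k = 41240 s = 11.46 h.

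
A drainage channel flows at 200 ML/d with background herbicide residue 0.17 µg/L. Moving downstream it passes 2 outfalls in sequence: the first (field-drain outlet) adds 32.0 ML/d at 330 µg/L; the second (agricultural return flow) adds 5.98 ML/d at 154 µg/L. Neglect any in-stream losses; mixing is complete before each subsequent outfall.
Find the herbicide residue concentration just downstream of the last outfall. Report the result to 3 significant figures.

Below outfall 1: Q → 232.0 ML/d, C = (200.0·0.1700 + 32.00·330.0)/232.0 = 45.66 µg/L.
Below outfall 2: Q → 238.0 ML/d, C = (232.0·45.66 + 5.980·154.0)/238.0 = 48.39 µg/L.

48.4 µg/L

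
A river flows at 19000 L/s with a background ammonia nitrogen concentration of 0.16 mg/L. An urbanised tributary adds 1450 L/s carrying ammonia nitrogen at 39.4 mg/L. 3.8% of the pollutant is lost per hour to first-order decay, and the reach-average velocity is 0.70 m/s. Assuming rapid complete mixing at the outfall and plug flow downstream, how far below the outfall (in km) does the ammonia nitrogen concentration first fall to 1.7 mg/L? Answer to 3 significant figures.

Flow-weighted average: C = (19000·0.1600 + 1450·39.40) / 20450 = 60170/20450 = 2.942 mg/L.
3.8%/h lost → k = −ln(1 − 0.038) = 0.03874 h⁻¹.
Set 2.942·exp(−k·t) = 1.7 → t = ln(2.942/1.7)/k = 50980 s = 14.16 h.
Distance = v·t = 0.70·50980 = 35680 m = 35.68 km.

35.7 km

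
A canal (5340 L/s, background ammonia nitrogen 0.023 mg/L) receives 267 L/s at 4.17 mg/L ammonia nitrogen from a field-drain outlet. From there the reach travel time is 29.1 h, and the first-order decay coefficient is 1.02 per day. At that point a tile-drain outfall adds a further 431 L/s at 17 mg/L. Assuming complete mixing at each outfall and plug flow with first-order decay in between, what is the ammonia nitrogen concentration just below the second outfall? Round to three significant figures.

1.27 mg/L

Conservation of mass: C = (5340·0.02300 + 267.0·4.170) / 5607 = 1236/5607 = 0.2205 mg/L; combined flow 5607 L/s.
First-order decay: C = 0.2205·exp(−k·t) = 0.2205·0.2903 = 0.06401 mg/L.
At the second outfall, C = (5607·0.06401 + 431.0·17.00) / (5607 + 431.0) = 1.273 mg/L.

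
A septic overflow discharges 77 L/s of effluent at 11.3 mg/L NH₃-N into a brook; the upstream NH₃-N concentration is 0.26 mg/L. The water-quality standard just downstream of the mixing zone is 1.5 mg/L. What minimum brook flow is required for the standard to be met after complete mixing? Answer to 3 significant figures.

609 L/s

Set C_mix = 1.5: (Q·0.2600 + 77.00·11.30) / (Q + 77.00) = 1.5
→ Q = 77.00·(11.30 − 1.5)/(1.5 − 0.2600) = 608.5 L/s.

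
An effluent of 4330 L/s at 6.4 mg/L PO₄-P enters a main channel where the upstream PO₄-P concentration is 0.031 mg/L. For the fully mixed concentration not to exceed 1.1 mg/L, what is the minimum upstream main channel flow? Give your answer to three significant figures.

Set C_mix = 1.1: (Q·0.03100 + 4330·6.400) / (Q + 4330) = 1.1
→ Q = 4330·(6.400 − 1.1)/(1.1 − 0.03100) = 21470 L/s.

21500 L/s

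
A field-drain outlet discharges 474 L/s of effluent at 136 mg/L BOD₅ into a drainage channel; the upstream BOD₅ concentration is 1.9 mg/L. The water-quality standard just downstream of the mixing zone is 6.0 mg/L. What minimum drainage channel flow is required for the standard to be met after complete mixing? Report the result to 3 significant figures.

15000 L/s

Set C_mix = 6.0: (Q·1.900 + 474.0·136.0) / (Q + 474.0) = 6.0
→ Q = 474.0·(136.0 − 6.0)/(6.0 − 1.900) = 15030 L/s.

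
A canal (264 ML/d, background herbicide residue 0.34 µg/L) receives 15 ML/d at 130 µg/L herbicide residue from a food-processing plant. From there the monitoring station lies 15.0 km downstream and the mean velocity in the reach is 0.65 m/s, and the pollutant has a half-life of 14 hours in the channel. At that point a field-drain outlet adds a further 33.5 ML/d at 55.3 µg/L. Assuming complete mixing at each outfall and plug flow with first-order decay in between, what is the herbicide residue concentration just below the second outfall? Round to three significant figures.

10.7 µg/L

Flow-weighted average: C = (264.0·0.3400 + 15.00·130.0) / 279.0 = 2040/279.0 = 7.311 µg/L; combined flow 279.0 ML/d.
Travel time t = 15.0·1000 / 0.65 = 23080 s = 6.410 h.
Half-life 14 h → k = ln 2 / 14 = 0.04951 h⁻¹ = 1.188 d⁻¹.
First-order decay: C = 7.311·exp(−k·t) = 7.311·0.7281 = 5.323 µg/L.
Second outfall: C = (279.0·5.323 + 33.50·55.30)/312.5 = 10.68 µg/L.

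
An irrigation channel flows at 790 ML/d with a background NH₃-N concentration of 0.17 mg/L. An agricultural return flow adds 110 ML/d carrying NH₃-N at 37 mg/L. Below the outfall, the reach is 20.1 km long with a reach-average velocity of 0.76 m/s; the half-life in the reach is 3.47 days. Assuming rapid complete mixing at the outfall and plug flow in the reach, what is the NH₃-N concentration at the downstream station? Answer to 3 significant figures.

4.39 mg/L

Mixed concentration C = ΣQC/ΣQ = (790.0·0.1700 + 110.0·37.00) / 900.0 = 4204/900.0 = 4.671 mg/L.
Travel time t = 20.1·1000 / 0.76 = 26450 s = 7.346 h.
Half-life 3.47 d → k = ln 2 / 3.47 = 0.1998 d⁻¹.
Decay over the reach: 4.671·exp(−kt) = 4.671·0.9407 = 4.394 mg/L.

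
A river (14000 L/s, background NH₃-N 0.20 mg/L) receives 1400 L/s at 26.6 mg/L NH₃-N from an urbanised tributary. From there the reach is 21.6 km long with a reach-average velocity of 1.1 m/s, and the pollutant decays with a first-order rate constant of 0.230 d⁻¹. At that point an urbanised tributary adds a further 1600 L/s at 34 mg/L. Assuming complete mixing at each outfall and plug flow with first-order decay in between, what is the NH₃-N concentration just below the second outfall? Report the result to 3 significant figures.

5.44 mg/L

Mixed concentration C = ΣQC/ΣQ = (14000·0.2000 + 1400·26.60) / 15400 = 40040/15400 = 2.600 mg/L; combined flow 15400 L/s.
Travel time t = 21.6·1000 / 1.1 = 19640 s = 5.455 h.
First-order decay: C = 2.600·exp(−k·t) = 2.600·0.9491 = 2.468 mg/L.
Second outfall: C = (15400·2.468 + 1600·34.00)/17000 = 5.435 mg/L.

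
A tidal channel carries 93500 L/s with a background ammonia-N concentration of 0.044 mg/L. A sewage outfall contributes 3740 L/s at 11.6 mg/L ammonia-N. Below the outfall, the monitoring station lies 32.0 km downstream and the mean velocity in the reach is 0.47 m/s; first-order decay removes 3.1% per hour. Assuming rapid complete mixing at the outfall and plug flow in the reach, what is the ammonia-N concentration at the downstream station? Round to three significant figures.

0.269 mg/L

Conservation of mass: C = (93500·0.04400 + 3740·11.60) / 97240 = 47500/97240 = 0.4885 mg/L.
Travel time t = 32.0·1000 / 0.47 = 68090 s = 18.91 h.
3.1%/h lost → k = −ln(1 − 0.031) = 0.03149 h⁻¹.
Decay over the reach: 0.4885·exp(−kt) = 0.4885·0.5512 = 0.2693 mg/L.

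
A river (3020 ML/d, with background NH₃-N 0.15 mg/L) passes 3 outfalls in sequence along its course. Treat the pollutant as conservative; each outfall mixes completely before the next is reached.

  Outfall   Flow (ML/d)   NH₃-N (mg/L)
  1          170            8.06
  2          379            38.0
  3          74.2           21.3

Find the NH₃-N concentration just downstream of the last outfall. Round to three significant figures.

4.89 mg/L

After outfall 1: Q = 3020 + 170.0 = 3190 ML/d; C = (3020·0.1500 + 170.0·8.060)/3190 = 0.5715 mg/L.
After outfall 2: Q = 3190 + 379.0 = 3569 ML/d; C = (3190·0.5715 + 379.0·38.00)/3569 = 4.546 mg/L.
After outfall 3: Q = 3569 + 74.20 = 3643 ML/d; C = (3569·4.546 + 74.20·21.30)/3643 = 4.887 mg/L.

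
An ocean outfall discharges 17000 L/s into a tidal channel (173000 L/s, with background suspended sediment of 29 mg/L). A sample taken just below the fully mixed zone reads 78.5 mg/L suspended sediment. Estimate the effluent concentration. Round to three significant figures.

582 mg/L

Mass balance: 173000·29.00 + 17000·Cₑ = 190000·78.50
→ Cₑ = (190000·78.50 − 173000·29.00) / 17000 = 582.2 mg/L.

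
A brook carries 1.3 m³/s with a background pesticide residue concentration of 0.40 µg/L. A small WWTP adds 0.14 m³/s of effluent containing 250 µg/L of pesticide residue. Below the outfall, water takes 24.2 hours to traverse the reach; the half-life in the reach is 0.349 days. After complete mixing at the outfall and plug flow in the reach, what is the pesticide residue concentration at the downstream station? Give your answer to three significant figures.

After mixing, C = (1.300·0.4000 + 0.1400·250.0) / 1.440 = 35.52/1.440 = 24.67 µg/L.
Half-life 0.349 d → k = ln 2 / 0.349 = 1.986 d⁻¹.
First-order decay: C = 24.67·exp(−k·t) = 24.67·0.1350 = 3.329 µg/L.

3.33 µg/L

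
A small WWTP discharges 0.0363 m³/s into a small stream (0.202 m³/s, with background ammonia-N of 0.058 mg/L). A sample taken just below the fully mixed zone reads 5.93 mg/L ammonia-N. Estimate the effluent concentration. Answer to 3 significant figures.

Mass balance: 0.2020·0.05800 + 0.03630·Cₑ = 0.2383·5.930
→ Cₑ = (0.2383·5.930 − 0.2020·0.05800) / 0.03630 = 38.61 mg/L.

38.6 mg/L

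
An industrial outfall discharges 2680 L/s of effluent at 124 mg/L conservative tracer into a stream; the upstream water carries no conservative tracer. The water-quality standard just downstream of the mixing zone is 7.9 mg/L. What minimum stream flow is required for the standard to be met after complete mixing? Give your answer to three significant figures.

Set C_mix = 7.9: (Q·0 + 2680·124.0) / (Q + 2680) = 7.9
→ Q = 2680·(124.0 − 7.9)/(7.9 − 0) = 39390 L/s.

39400 L/s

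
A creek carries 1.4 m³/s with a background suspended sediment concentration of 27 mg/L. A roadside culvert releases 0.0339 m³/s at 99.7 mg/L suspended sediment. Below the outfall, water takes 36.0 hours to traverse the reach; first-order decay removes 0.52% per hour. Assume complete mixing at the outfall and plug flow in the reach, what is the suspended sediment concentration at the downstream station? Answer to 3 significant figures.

Conservation of mass: C = (1.400·27.00 + 0.03390·99.70) / 1.434 = 41.18/1.434 = 28.72 mg/L.
0.52%/h lost → k = −ln(1 − 0.0052) = 0.005214 h⁻¹.
After decay, C = 28.72 × e^(−kt) = 28.72 × 0.8289 = 23.80 mg/L.

23.8 mg/L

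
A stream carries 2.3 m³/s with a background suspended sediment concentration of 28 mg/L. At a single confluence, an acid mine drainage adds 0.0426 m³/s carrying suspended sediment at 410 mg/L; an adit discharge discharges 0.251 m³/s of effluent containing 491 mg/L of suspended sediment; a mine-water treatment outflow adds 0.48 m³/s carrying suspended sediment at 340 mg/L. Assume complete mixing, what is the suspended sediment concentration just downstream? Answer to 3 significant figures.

Flow-weighted average: C = (2.300·28.00 + 0.04260·410.0 + 0.2510·491.0 + 0.4800·340.0) / 3.074 = 368.3/3.074 = 119.8 mg/L.

120 mg/L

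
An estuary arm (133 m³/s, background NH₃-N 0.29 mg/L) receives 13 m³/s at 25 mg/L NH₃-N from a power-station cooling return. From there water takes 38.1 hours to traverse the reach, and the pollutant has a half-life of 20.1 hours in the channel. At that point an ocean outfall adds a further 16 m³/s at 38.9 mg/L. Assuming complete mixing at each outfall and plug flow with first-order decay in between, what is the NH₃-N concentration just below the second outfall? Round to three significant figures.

Mixed concentration C = ΣQC/ΣQ = (133.0·0.2900 + 13.00·25.00) / 146.0 = 363.6/146.0 = 2.490 mg/L; combined flow 146.0 m³/s.
Half-life 20.1 h → k = ln 2 / 20.1 = 0.03448 h⁻¹ = 0.8276 d⁻¹.
After decay, C = 2.490 × e^(−kt) = 2.490 × 0.2688 = 0.6693 mg/L.
Second outfall: C = (146.0·0.6693 + 16.00·38.90)/162.0 = 4.445 mg/L.

4.45 mg/L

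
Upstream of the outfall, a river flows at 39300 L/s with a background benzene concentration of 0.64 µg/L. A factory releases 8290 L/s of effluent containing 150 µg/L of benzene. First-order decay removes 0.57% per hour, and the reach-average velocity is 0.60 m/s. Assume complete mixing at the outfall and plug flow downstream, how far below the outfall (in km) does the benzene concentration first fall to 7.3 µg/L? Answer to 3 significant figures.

489 km

Conservation of mass: C = (39300·0.6400 + 8290·150.0) / 47590 = 1269000/47590 = 26.66 µg/L.
0.57%/h lost → k = −ln(1 − 0.0057) = 0.005716 h⁻¹.
Set 26.66·exp(−k·t) = 7.3 → t = ln(26.66/7.3)/k = 815700 s = 226.6 h.
Distance = v·t = 0.60·815700 = 489400 m = 489.4 km.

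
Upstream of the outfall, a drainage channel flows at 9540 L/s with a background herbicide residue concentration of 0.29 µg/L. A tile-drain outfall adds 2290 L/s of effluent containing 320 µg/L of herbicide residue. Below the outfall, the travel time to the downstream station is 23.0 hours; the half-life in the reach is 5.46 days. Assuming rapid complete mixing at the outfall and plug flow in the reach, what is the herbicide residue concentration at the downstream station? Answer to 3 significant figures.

55.1 µg/L

Mixed concentration C = ΣQC/ΣQ = (9540·0.2900 + 2290·320.0) / 11830 = 735600/11830 = 62.18 µg/L.
Half-life 5.46 d → k = ln 2 / 5.46 = 0.1270 d⁻¹.
First-order decay: C = 62.18·exp(−k·t) = 62.18·0.8854 = 55.06 µg/L.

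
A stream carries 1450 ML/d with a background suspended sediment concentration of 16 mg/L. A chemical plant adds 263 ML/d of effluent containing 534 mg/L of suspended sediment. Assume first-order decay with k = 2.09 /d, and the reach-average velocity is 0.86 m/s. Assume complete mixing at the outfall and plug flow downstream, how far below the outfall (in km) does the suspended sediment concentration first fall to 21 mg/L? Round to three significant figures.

Mass balance: C = (1450·16.00 + 263.0·534.0) / 1713 = 163600/1713 = 95.53 mg/L.
Set 95.53·exp(−k·t) = 21 → t = ln(95.53/21)/k = 62630 s = 17.40 h.
Distance = v·t = 0.86·62630 = 53860 m = 53.86 km.

53.9 km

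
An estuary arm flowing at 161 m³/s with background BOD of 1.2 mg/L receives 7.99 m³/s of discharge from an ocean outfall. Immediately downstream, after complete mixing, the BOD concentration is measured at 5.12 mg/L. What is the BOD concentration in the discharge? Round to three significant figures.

84.1 mg/L

Mass balance: 161.0·1.200 + 7.990·Cₑ = 169.0·5.120
→ Cₑ = (169.0·5.120 − 161.0·1.200) / 7.990 = 84.11 mg/L.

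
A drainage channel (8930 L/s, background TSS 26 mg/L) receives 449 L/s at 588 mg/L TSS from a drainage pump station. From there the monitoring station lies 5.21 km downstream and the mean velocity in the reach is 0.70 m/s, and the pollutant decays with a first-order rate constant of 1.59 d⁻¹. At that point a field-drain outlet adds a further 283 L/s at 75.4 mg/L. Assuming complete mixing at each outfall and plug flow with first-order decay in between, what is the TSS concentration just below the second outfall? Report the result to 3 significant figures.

47.0 mg/L

Mass balance: C = (8930·26.00 + 449.0·588.0) / 9379 = 496200/9379 = 52.90 mg/L; combined flow 9379 L/s.
Travel time t = 5.21·1000 / 0.70 = 7443 s = 2.067 h.
First-order decay: C = 52.90·exp(−k·t) = 52.90·0.8720 = 46.13 mg/L.
Second outfall: C = (9379·46.13 + 283.0·75.40)/9662 = 46.99 mg/L.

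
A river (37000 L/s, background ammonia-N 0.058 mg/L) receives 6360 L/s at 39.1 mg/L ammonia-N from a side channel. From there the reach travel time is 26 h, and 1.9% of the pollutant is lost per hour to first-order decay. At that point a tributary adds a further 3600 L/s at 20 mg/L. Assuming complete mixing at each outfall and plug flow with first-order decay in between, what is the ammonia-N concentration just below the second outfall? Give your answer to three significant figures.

4.78 mg/L

Conservation of mass: C = (37000·0.05800 + 6360·39.10) / 43360 = 250800/43360 = 5.785 mg/L; combined flow 43360 L/s.
1.9%/h lost → k = −ln(1 − 0.019) = 0.01918 h⁻¹.
First-order decay: C = 5.785·exp(−k·t) = 5.785·0.6073 = 3.513 mg/L.
Second outfall: C = (43360·3.513 + 3600·20.00)/46960 = 4.777 mg/L.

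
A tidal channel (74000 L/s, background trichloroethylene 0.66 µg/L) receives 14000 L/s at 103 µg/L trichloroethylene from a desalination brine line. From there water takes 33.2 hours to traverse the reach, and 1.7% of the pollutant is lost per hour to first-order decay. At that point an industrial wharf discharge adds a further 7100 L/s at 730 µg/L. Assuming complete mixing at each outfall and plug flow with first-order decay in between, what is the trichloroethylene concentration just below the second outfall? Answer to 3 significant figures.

Conservation of mass: C = (74000·0.6600 + 14000·103.0) / 88000 = 1491000/88000 = 16.94 µg/L; combined flow 88000 L/s.
1.7%/h lost → k = −ln(1 − 0.017) = 0.01715 h⁻¹.
Decay over the reach: 16.94·exp(−kt) = 16.94·0.5659 = 9.588 µg/L.
At the second outfall, C = (88000·9.588 + 7100·730.0) / (88000 + 7100) = 63.37 µg/L.

63.4 µg/L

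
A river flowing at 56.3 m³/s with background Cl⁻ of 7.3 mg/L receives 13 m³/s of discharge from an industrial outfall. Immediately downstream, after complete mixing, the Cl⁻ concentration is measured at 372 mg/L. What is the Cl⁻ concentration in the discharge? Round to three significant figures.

Mass balance: 56.30·7.300 + 13.00·Cₑ = 69.30·372.0
→ Cₑ = (69.30·372.0 − 56.30·7.300) / 13.00 = 1951 mg/L.

1950 mg/L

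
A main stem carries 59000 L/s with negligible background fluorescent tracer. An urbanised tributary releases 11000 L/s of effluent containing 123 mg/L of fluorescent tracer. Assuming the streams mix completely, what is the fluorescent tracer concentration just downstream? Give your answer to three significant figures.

19.3 mg/L

Mixed concentration C = ΣQC/ΣQ = (59000·0 + 11000·123.0) / 70000 = 1353000/70000 = 19.33 mg/L.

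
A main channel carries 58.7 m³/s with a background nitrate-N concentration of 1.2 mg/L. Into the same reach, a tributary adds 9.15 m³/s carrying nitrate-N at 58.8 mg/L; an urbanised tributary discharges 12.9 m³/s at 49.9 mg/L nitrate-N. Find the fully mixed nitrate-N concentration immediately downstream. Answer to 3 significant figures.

15.5 mg/L

Mass balance: C = (58.70·1.200 + 9.150·58.80 + 12.90·49.90) / 80.75 = 1252/80.75 = 15.51 mg/L.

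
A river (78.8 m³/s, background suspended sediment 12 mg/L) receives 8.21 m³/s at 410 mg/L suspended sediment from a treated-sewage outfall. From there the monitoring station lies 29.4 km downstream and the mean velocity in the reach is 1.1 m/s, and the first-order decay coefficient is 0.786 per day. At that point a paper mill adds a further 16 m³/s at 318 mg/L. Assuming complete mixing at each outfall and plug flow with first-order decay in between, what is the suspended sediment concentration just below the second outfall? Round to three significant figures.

After mixing, C = (78.80·12.00 + 8.210·410.0) / 87.01 = 4312/87.01 = 49.55 mg/L; combined flow 87.01 m³/s.
Travel time t = 29.4·1000 / 1.1 = 26730 s = 7.424 h.
First-order decay: C = 49.55·exp(−k·t) = 49.55·0.7842 = 38.86 mg/L.
Second outfall: C = (87.01·38.86 + 16.00·318.0)/103.0 = 82.22 mg/L.

82.2 mg/L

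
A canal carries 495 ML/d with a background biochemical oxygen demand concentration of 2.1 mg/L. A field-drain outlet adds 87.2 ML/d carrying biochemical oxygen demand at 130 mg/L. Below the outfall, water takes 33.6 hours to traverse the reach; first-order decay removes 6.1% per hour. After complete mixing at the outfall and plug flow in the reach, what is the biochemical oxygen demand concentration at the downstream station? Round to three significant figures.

Mixed concentration C = ΣQC/ΣQ = (495.0·2.100 + 87.20·130.0) / 582.2 = 12380/582.2 = 21.26 mg/L.
6.1%/h lost → k = −ln(1 − 0.061) = 0.06294 h⁻¹.
First-order decay: C = 21.26·exp(−k·t) = 21.26·0.1207 = 2.565 mg/L.

2.56 mg/L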